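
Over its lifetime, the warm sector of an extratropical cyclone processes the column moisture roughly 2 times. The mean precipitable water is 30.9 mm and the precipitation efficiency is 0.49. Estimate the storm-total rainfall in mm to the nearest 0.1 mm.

rainfall ≈ 30.3 mm

Each cycle deposits ε × PW = 0.49 × 30.9 = 15.141 mm.
Over 2 cycles: 2 × 15.141 = 30.3 mm.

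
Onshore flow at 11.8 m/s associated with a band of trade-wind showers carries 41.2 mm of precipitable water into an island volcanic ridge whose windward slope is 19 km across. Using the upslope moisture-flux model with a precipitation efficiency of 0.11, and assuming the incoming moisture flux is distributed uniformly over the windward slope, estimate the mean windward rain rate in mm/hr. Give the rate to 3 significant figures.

R ≈ 10.1 mm/hr

Incoming column moisture flux per unit ridge length: F = V × PW = 11.8 × 41.2 = 486.16 mm·m/s.
Spread over the 19 km slope with efficiency ε = 0.11: R = ε·F/W = 0.11 × 486.16 / 19000 m = 2.815e-03 mm/s.
R = 2.815e-03 × 3600 = 10.1 mm/hr.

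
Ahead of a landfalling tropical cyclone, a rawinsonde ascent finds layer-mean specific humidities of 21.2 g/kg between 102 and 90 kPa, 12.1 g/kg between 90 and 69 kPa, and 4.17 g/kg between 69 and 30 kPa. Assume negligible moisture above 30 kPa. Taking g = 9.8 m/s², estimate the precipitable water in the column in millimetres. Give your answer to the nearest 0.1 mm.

Precipitable water is the column-integrated vapour mass per unit area: PW = (1/g) Σ q̄ Δp, with q in kg/kg and Δp in Pa (1 kg/m² of water = 1 mm).
Layer 102–90 kPa: Δp = 120 hPa = 12000 Pa, q̄ = 0.0212 kg/kg → 0.0212 × 12000 / 9.8 = 25.96 mm
Layer 90–69 kPa: Δp = 210 hPa = 21000 Pa, q̄ = 0.0121 kg/kg → 0.0121 × 21000 / 9.8 = 25.93 mm
Layer 69–30 kPa: Δp = 390 hPa = 39000 Pa, q̄ = 0.00417 kg/kg → 0.00417 × 39000 / 9.8 = 16.59 mm
PW = 25.96 + 25.93 + 16.59 = 68.48 ≈ 68.5 mm.

PW ≈ 68.5 mm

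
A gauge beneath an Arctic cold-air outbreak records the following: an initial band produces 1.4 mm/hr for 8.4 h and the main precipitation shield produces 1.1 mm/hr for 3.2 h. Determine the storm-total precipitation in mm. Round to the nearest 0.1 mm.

Total = Σ Rᵢ Δtᵢ = 1.4 × 8.4 + 1.1 × 3.2
      = 11.76 + 3.52 = 15.3 mm.

total ≈ 15.3 mm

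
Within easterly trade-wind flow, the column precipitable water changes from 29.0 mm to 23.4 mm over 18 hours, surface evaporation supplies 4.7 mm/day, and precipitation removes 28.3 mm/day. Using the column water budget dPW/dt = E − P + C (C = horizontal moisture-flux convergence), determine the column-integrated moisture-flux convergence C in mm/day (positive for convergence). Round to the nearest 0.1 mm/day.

C ≈ 16.1 mm/day

dPW/dt = (23.4 − 29.0) mm / (18/24 day) = -7.467 mm/day.
C = dPW/dt − E + P = (-7.467) − 4.7 + 28.3 = 16.1 mm/day.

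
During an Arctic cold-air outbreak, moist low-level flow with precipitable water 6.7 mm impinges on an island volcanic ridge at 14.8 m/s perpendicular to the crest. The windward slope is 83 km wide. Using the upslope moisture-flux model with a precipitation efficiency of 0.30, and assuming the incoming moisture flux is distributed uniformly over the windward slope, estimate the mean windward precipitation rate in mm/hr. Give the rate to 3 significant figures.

Incoming column moisture flux per unit ridge length: F = V × PW = 14.8 × 6.7 = 99.16 mm·m/s.
Spread over the 83 km slope with efficiency ε = 0.30: R = ε·F/W = 0.30 × 99.16 / 83000 m = 3.584e-04 mm/s.
R = 3.584e-04 × 3600 = 1.29 mm/hr.

R ≈ 1.29 mm/hr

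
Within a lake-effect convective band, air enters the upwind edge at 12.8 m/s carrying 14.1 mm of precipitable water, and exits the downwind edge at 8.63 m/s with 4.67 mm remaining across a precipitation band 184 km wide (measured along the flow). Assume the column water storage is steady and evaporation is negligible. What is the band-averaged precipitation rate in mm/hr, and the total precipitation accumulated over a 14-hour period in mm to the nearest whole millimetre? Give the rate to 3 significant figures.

Column moisture flux per unit crosswind length is F = V × PW.
Inflow: F_in = 12.8 × 14.1 = 180.48 mm·m/s
Outflow: F_out = 8.63 × 4.67 = 40.3021 mm·m/s
Steady-state rate R = (F_in − F_out)/L = (180.48 − 40.3021) / 184000 m = 7.618e-04 mm/s.
R = 7.618e-04 × 3600 = 2.74 mm/hr.
Over 14 h: total = 2.74 × 14 = 38.36 ≈ 38 mm.

R ≈ 2.74 mm/hr; total ≈ 38 mm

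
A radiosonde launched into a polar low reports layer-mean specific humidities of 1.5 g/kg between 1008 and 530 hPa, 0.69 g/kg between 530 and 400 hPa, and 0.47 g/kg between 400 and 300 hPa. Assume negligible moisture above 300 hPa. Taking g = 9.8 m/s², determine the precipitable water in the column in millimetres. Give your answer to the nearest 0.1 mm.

PW ≈ 8.7 mm

Precipitable water is the column-integrated vapour mass per unit area: PW = (1/g) Σ q̄ Δp, with q in kg/kg and Δp in Pa (1 kg/m² of water = 1 mm).
Layer 1008–530 hPa: Δp = 478 hPa = 47800 Pa, q̄ = 0.0015 kg/kg → 0.0015 × 47800 / 9.8 = 7.32 mm
Layer 530–400 hPa: Δp = 130 hPa = 13000 Pa, q̄ = 0.00069 kg/kg → 0.00069 × 13000 / 9.8 = 0.92 mm
Layer 400–300 hPa: Δp = 100 hPa = 10000 Pa, q̄ = 0.00047 kg/kg → 0.00047 × 10000 / 9.8 = 0.48 mm
PW = 7.32 + 0.92 + 0.48 = 8.72 ≈ 8.7 mm.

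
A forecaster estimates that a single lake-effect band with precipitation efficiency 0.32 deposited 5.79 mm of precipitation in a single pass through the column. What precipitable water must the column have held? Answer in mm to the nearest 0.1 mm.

PW = precipitation / ε = 5.79 / 0.32 = 18.1 mm.

PW ≈ 18.1 mm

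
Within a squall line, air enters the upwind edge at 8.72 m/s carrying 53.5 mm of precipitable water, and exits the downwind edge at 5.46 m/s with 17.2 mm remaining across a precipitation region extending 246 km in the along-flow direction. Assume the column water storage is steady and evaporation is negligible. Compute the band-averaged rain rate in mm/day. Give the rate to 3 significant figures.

R ≈ 131 mm/day

Column moisture flux per unit crosswind length is F = V × PW.
Inflow: F_in = 8.72 × 53.5 = 466.52 mm·m/s
Outflow: F_out = 5.46 × 17.2 = 93.912 mm·m/s
Steady-state rate R = (F_in − F_out)/L = (466.52 − 93.912) / 246000 m = 1.515e-03 mm/s.
R = 1.515e-03 × 3600 × 24 = 131 mm/day.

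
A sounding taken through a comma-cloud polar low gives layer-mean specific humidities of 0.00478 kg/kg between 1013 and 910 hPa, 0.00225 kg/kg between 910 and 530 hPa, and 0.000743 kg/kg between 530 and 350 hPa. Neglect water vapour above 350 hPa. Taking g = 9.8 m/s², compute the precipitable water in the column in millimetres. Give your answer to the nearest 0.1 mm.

PW ≈ 15.1 mm

Precipitable water is the column-integrated vapour mass per unit area: PW = (1/g) Σ q̄ Δp, with q in kg/kg and Δp in Pa (1 kg/m² of water = 1 mm).
Layer 1013–910 hPa: Δp = 103 hPa = 10300 Pa, q̄ = 0.00478 kg/kg → 0.00478 × 10300 / 9.8 = 5.02 mm
Layer 910–530 hPa: Δp = 380 hPa = 38000 Pa, q̄ = 0.00225 kg/kg → 0.00225 × 38000 / 9.8 = 8.72 mm
Layer 530–350 hPa: Δp = 180 hPa = 18000 Pa, q̄ = 0.000743 kg/kg → 0.000743 × 18000 / 9.8 = 1.36 mm
PW = 5.02 + 8.72 + 1.36 = 15.10 ≈ 15.1 mm.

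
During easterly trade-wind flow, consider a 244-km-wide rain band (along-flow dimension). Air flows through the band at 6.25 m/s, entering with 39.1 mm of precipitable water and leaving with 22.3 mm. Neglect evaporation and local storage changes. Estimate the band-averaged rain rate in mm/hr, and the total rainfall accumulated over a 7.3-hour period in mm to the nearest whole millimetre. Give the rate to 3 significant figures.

R ≈ 1.55 mm/hr; total ≈ 11 mm

Column moisture flux per unit crosswind length is F = V × PW.
Inflow: F_in = 6.25 × 39.1 = 244.375 mm·m/s
Outflow: F_out = 6.25 × 22.3 = 139.375 mm·m/s
Steady-state rate R = (F_in − F_out)/L = (244.375 − 139.375) / 244000 m = 4.303e-04 mm/s.
R = 4.303e-04 × 3600 = 1.55 mm/hr.
Over 7.3 h: total = 1.55 × 7.3 = 11.315 ≈ 11 mm.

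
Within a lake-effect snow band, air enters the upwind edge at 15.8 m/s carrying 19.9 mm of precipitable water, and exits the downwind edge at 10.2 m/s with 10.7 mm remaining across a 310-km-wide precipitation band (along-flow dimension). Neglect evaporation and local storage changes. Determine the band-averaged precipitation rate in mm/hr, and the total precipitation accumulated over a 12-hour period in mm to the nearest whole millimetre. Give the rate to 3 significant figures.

R ≈ 2.38 mm/hr; total ≈ 29 mm

Column moisture flux per unit crosswind length is F = V × PW.
Inflow: F_in = 15.8 × 19.9 = 314.42 mm·m/s
Outflow: F_out = 10.2 × 10.7 = 109.14 mm·m/s
Steady-state rate R = (F_in − F_out)/L = (314.42 − 109.14) / 310000 m = 6.622e-04 mm/s.
R = 6.622e-04 × 3600 = 2.38 mm/hr.
Over 12 h: total = 2.38 × 12 = 28.56 ≈ 29 mm.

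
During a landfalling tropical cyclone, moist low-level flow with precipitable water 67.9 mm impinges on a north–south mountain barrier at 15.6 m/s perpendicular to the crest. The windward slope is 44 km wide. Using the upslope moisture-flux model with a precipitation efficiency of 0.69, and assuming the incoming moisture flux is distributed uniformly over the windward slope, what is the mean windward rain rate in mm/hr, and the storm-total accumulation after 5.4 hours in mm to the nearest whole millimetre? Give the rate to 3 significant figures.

R ≈ 59.8 mm/hr; total ≈ 323 mm

Incoming column moisture flux per unit ridge length: F = V × PW = 15.6 × 67.9 = 1059.24 mm·m/s.
Spread over the 44 km slope with efficiency ε = 0.69: R = ε·F/W = 0.69 × 1059.24 / 44000 m = 1.661e-02 mm/s.
R = 1.661e-02 × 3600 = 59.8 mm/hr.
Over 5.4 h: total = 59.8 × 5.4 = 322.92 ≈ 323 mm.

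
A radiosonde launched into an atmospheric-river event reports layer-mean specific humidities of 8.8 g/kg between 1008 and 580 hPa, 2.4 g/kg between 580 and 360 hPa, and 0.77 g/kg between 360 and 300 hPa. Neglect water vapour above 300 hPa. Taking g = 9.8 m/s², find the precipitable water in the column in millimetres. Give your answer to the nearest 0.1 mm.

Precipitable water is the column-integrated vapour mass per unit area: PW = (1/g) Σ q̄ Δp, with q in kg/kg and Δp in Pa (1 kg/m² of water = 1 mm).
Layer 1008–580 hPa: Δp = 428 hPa = 42800 Pa, q̄ = 0.0088 kg/kg → 0.0088 × 42800 / 9.8 = 38.43 mm
Layer 580–360 hPa: Δp = 220 hPa = 22000 Pa, q̄ = 0.0024 kg/kg → 0.0024 × 22000 / 9.8 = 5.39 mm
Layer 360–300 hPa: Δp = 60 hPa = 6000 Pa, q̄ = 0.00077 kg/kg → 0.00077 × 6000 / 9.8 = 0.47 mm
PW = 38.43 + 5.39 + 0.47 = 44.29 ≈ 44.3 mm.

PW ≈ 44.3 mm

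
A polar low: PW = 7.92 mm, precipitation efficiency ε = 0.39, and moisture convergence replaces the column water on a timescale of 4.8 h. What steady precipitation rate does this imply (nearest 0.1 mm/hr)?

Each overturning extracts ε × PW = 0.39 × 7.92 = 3.0888 mm.
Rate = ε·PW / τ = 3.0888 / 4.8 h = 0.6 mm/hr.

R ≈ 0.6 mm/hr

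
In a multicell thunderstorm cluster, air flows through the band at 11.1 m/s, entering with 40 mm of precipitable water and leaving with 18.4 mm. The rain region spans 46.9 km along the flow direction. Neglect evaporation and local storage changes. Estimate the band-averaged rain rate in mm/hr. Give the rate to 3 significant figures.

R ≈ 18.4 mm/hr

Column moisture flux per unit crosswind length is F = V × PW.
Inflow: F_in = 11.1 × 40 = 444 mm·m/s
Outflow: F_out = 11.1 × 18.4 = 204.24 mm·m/s
Steady-state rate R = (F_in − F_out)/L = (444 − 204.24) / 46900 m = 5.112e-03 mm/s.
R = 5.112e-03 × 3600 = 18.4 mm/hr.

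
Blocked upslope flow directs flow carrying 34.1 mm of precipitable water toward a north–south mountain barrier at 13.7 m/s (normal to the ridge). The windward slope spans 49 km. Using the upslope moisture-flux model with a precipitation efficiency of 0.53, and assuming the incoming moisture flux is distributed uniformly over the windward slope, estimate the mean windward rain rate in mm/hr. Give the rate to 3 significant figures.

Incoming column moisture flux per unit ridge length: F = V × PW = 13.7 × 34.1 = 467.17 mm·m/s.
Spread over the 49 km slope with efficiency ε = 0.53: R = ε·F/W = 0.53 × 467.17 / 49000 m = 5.053e-03 mm/s.
R = 5.053e-03 × 3600 = 18.2 mm/hr.

R ≈ 18.2 mm/hr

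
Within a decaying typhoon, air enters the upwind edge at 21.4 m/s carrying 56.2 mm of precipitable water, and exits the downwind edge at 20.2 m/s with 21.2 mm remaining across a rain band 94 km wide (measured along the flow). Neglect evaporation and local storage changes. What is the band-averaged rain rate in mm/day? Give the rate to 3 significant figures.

Column moisture flux per unit crosswind length is F = V × PW.
Inflow: F_in = 21.4 × 56.2 = 1202.68 mm·m/s
Outflow: F_out = 20.2 × 21.2 = 428.24 mm·m/s
Steady-state rate R = (F_in − F_out)/L = (1202.68 − 428.24) / 94000 m = 8.239e-03 mm/s.
R = 8.239e-03 × 3600 × 24 = 712 mm/day.

R ≈ 712 mm/day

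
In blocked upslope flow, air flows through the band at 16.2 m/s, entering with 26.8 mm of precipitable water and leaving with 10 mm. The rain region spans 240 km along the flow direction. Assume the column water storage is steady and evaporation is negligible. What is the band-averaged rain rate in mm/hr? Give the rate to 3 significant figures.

Column moisture flux per unit crosswind length is F = V × PW.
Inflow: F_in = 16.2 × 26.8 = 434.16 mm·m/s
Outflow: F_out = 16.2 × 10 = 162 mm·m/s
Steady-state rate R = (F_in − F_out)/L = (434.16 − 162) / 240000 m = 1.134e-03 mm/s.
R = 1.134e-03 × 3600 = 4.08 mm/hr.

R ≈ 4.08 mm/hr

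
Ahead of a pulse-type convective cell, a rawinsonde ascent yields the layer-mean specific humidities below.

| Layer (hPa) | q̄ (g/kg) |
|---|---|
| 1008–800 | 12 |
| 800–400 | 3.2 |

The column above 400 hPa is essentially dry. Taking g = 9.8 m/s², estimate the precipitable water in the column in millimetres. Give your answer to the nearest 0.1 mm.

PW ≈ 38.5 mm

Precipitable water is the column-integrated vapour mass per unit area: PW = (1/g) Σ q̄ Δp, with q in kg/kg and Δp in Pa (1 kg/m² of water = 1 mm).
Layer 1008–800 hPa: Δp = 208 hPa = 20800 Pa, q̄ = 0.012 kg/kg → 0.012 × 20800 / 9.8 = 25.47 mm
Layer 800–400 hPa: Δp = 400 hPa = 40000 Pa, q̄ = 0.0032 kg/kg → 0.0032 × 40000 / 9.8 = 13.06 mm
PW = 25.47 + 13.06 = 38.53 ≈ 38.5 mm.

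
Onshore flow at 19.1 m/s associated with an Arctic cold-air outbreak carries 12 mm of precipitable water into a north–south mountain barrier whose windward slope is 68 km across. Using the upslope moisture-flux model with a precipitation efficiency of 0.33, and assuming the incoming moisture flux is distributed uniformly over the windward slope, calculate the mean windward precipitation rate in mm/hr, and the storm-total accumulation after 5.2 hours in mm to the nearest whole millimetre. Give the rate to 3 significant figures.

Incoming column moisture flux per unit ridge length: F = V × PW = 19.1 × 12 = 229.2 mm·m/s.
Spread over the 68 km slope with efficiency ε = 0.33: R = ε·F/W = 0.33 × 229.2 / 68000 m = 1.112e-03 mm/s.
R = 1.112e-03 × 3600 = 4.00 mm/hr.
Over 5.2 h: total = 4.00 × 5.2 = 20.8 ≈ 21 mm.

R ≈ 4.00 mm/hr; total ≈ 21 mm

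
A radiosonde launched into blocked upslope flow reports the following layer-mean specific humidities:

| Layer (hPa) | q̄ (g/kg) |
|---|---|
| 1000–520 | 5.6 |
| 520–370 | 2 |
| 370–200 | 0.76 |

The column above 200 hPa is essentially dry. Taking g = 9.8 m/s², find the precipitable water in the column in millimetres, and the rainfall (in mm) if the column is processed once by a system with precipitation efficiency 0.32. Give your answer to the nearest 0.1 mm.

PW ≈ 31.8 mm; rainfall ≈ 10.2 mm

Precipitable water is the column-integrated vapour mass per unit area: PW = (1/g) Σ q̄ Δp, with q in kg/kg and Δp in Pa (1 kg/m² of water = 1 mm).
Layer 1000–520 hPa: Δp = 480 hPa = 48000 Pa, q̄ = 0.0056 kg/kg → 0.0056 × 48000 / 9.8 = 27.43 mm
Layer 520–370 hPa: Δp = 150 hPa = 15000 Pa, q̄ = 0.002 kg/kg → 0.002 × 15000 / 9.8 = 3.06 mm
Layer 370–200 hPa: Δp = 170 hPa = 17000 Pa, q̄ = 0.00076 kg/kg → 0.00076 × 17000 / 9.8 = 1.32 mm
PW = 27.43 + 3.06 + 1.32 = 31.81 ≈ 31.8 mm.
Rainfall = ε × PW = 0.32 × 31.8 = 10.2 mm.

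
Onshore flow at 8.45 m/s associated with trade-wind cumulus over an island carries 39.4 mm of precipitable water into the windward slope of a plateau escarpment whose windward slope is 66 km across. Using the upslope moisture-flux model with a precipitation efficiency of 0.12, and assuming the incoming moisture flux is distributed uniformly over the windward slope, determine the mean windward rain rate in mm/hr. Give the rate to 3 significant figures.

Incoming column moisture flux per unit ridge length: F = V × PW = 8.45 × 39.4 = 332.93 mm·m/s.
Spread over the 66 km slope with efficiency ε = 0.12: R = ε·F/W = 0.12 × 332.93 / 66000 m = 6.053e-04 mm/s.
R = 6.053e-04 × 3600 = 2.18 mm/hr.

R ≈ 2.18 mm/hr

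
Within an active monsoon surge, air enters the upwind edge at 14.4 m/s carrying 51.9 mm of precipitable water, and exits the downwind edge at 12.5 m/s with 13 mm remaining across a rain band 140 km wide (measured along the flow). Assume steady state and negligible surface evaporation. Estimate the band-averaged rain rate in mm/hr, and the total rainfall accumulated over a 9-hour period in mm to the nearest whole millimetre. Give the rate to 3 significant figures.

R ≈ 15.0 mm/hr; total ≈ 135 mm

Column moisture flux per unit crosswind length is F = V × PW.
Inflow: F_in = 14.4 × 51.9 = 747.36 mm·m/s
Outflow: F_out = 12.5 × 13 = 162.5 mm·m/s
Steady-state rate R = (F_in − F_out)/L = (747.36 − 162.5) / 140000 m = 4.178e-03 mm/s.
R = 4.178e-03 × 3600 = 15.0 mm/hr.
Over 9 h: total = 15.0 × 9 = 135 mm.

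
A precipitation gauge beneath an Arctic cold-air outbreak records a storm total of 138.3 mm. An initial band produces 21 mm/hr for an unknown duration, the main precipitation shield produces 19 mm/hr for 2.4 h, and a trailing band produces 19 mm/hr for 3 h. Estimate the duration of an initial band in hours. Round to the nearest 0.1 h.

Known phases: 19 × 2.4 + 19 × 3 = 45.6 + 57 = 102.6 mm.
Remaining depth = 138.3 − 102.6 = 35.7 mm.
Duration = 35.7 / 21 = 1.7 h.

duration ≈ 1.7 h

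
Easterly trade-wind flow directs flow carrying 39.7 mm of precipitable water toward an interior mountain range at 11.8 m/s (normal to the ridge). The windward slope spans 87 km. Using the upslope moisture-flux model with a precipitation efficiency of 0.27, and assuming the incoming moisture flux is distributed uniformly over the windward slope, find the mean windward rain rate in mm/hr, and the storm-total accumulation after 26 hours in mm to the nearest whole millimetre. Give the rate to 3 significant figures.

R ≈ 5.23 mm/hr; total ≈ 136 mm

Incoming column moisture flux per unit ridge length: F = V × PW = 11.8 × 39.7 = 468.46 mm·m/s.
Spread over the 87 km slope with efficiency ε = 0.27: R = ε·F/W = 0.27 × 468.46 / 87000 m = 1.454e-03 mm/s.
R = 1.454e-03 × 3600 = 5.23 mm/hr.
Over 26 h: total = 5.23 × 26 = 135.98 ≈ 136 mm.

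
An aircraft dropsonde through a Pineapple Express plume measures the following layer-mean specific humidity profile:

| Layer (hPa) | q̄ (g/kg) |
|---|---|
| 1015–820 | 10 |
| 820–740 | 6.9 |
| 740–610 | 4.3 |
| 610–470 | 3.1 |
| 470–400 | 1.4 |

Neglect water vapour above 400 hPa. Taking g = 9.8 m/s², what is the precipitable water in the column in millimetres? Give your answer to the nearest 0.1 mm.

PW ≈ 36.7 mm

Precipitable water is the column-integrated vapour mass per unit area: PW = (1/g) Σ q̄ Δp, with q in kg/kg and Δp in Pa (1 kg/m² of water = 1 mm).
Layer 1015–820 hPa: Δp = 195 hPa = 19500 Pa, q̄ = 0.01 kg/kg → 0.01 × 19500 / 9.8 = 19.90 mm
Layer 820–740 hPa: Δp = 80 hPa = 8000 Pa, q̄ = 0.0069 kg/kg → 0.0069 × 8000 / 9.8 = 5.63 mm
Layer 740–610 hPa: Δp = 130 hPa = 13000 Pa, q̄ = 0.0043 kg/kg → 0.0043 × 13000 / 9.8 = 5.70 mm
Layer 610–470 hPa: Δp = 140 hPa = 14000 Pa, q̄ = 0.0031 kg/kg → 0.0031 × 14000 / 9.8 = 4.43 mm
Layer 470–400 hPa: Δp = 70 hPa = 7000 Pa, q̄ = 0.0014 kg/kg → 0.0014 × 7000 / 9.8 = 1.00 mm
PW = 19.90 + 5.63 + 5.70 + 4.43 + 1.00 = 36.66 ≈ 36.7 mm.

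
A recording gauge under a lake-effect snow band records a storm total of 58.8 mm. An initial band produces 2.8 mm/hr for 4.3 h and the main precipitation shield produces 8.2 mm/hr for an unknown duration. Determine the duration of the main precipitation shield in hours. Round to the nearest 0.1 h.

duration ≈ 5.7 h

Known phases: 2.8 × 4.3 = 12.04 mm.
Remaining depth = 58.8 − 12.04 = 46.76 mm.
Duration = 46.76 / 8.2 = 5.7 h.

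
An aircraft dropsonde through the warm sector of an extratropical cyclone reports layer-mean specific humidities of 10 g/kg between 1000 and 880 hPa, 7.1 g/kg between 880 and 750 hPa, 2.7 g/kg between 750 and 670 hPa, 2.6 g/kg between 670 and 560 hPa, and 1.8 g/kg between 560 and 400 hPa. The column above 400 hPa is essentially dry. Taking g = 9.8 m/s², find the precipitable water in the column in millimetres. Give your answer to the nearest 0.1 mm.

PW ≈ 29.7 mm

Precipitable water is the column-integrated vapour mass per unit area: PW = (1/g) Σ q̄ Δp, with q in kg/kg and Δp in Pa (1 kg/m² of water = 1 mm).
Layer 1000–880 hPa: Δp = 120 hPa = 12000 Pa, q̄ = 0.01 kg/kg → 0.01 × 12000 / 9.8 = 12.24 mm
Layer 880–750 hPa: Δp = 130 hPa = 13000 Pa, q̄ = 0.0071 kg/kg → 0.0071 × 13000 / 9.8 = 9.42 mm
Layer 750–670 hPa: Δp = 80 hPa = 8000 Pa, q̄ = 0.0027 kg/kg → 0.0027 × 8000 / 9.8 = 2.20 mm
Layer 670–560 hPa: Δp = 110 hPa = 11000 Pa, q̄ = 0.0026 kg/kg → 0.0026 × 11000 / 9.8 = 2.92 mm
Layer 560–400 hPa: Δp = 160 hPa = 16000 Pa, q̄ = 0.0018 kg/kg → 0.0018 × 16000 / 9.8 = 2.94 mm
PW = 12.24 + 9.42 + 2.20 + 2.92 + 2.94 = 29.72 ≈ 29.7 mm.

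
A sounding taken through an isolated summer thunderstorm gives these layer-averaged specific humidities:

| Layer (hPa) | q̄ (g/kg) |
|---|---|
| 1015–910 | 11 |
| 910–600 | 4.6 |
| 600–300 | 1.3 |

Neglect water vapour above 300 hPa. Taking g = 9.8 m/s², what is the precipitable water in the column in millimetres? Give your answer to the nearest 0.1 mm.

PW ≈ 30.3 mm

Precipitable water is the column-integrated vapour mass per unit area: PW = (1/g) Σ q̄ Δp, with q in kg/kg and Δp in Pa (1 kg/m² of water = 1 mm).
Layer 1015–910 hPa: Δp = 105 hPa = 10500 Pa, q̄ = 0.011 kg/kg → 0.011 × 10500 / 9.8 = 11.79 mm
Layer 910–600 hPa: Δp = 310 hPa = 31000 Pa, q̄ = 0.0046 kg/kg → 0.0046 × 31000 / 9.8 = 14.55 mm
Layer 600–300 hPa: Δp = 300 hPa = 30000 Pa, q̄ = 0.0013 kg/kg → 0.0013 × 30000 / 9.8 = 3.98 mm
PW = 11.79 + 14.55 + 3.98 = 30.32 ≈ 30.3 mm.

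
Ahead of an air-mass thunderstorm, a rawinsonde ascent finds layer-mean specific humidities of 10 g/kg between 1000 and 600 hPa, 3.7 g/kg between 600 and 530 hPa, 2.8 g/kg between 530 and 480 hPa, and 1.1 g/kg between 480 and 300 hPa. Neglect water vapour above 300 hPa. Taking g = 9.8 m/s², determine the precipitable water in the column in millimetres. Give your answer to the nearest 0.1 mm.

PW ≈ 46.9 mm

Precipitable water is the column-integrated vapour mass per unit area: PW = (1/g) Σ q̄ Δp, with q in kg/kg and Δp in Pa (1 kg/m² of water = 1 mm).
Layer 1000–600 hPa: Δp = 400 hPa = 40000 Pa, q̄ = 0.01 kg/kg → 0.01 × 40000 / 9.8 = 40.82 mm
Layer 600–530 hPa: Δp = 70 hPa = 7000 Pa, q̄ = 0.0037 kg/kg → 0.0037 × 7000 / 9.8 = 2.64 mm
Layer 530–480 hPa: Δp = 50 hPa = 5000 Pa, q̄ = 0.0028 kg/kg → 0.0028 × 5000 / 9.8 = 1.43 mm
Layer 480–300 hPa: Δp = 180 hPa = 18000 Pa, q̄ = 0.0011 kg/kg → 0.0011 × 18000 / 9.8 = 2.02 mm
PW = 40.82 + 2.64 + 1.43 + 2.02 = 46.91 ≈ 46.9 mm.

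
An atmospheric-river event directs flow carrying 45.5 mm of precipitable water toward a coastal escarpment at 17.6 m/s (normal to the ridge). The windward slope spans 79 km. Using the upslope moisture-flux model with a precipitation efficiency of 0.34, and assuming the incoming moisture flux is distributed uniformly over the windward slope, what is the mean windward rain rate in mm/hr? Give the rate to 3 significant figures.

R ≈ 12.4 mm/hr

Incoming column moisture flux per unit ridge length: F = V × PW = 17.6 × 45.5 = 800.8 mm·m/s.
Spread over the 79 km slope with efficiency ε = 0.34: R = ε·F/W = 0.34 × 800.8 / 79000 m = 3.446e-03 mm/s.
R = 3.446e-03 × 3600 = 12.4 mm/hr.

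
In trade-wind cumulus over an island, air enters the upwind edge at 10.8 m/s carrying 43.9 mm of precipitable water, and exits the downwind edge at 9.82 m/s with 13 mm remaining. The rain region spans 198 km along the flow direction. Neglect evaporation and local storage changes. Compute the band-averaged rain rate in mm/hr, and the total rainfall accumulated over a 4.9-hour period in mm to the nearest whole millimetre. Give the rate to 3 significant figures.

R ≈ 6.30 mm/hr; total ≈ 31 mm

Column moisture flux per unit crosswind length is F = V × PW.
Inflow: F_in = 10.8 × 43.9 = 474.12 mm·m/s
Outflow: F_out = 9.82 × 13 = 127.66 mm·m/s
Steady-state rate R = (F_in − F_out)/L = (474.12 − 127.66) / 198000 m = 1.750e-03 mm/s.
R = 1.750e-03 × 3600 = 6.30 mm/hr.
Over 4.9 h: total = 6.30 × 4.9 = 30.87 ≈ 31 mm.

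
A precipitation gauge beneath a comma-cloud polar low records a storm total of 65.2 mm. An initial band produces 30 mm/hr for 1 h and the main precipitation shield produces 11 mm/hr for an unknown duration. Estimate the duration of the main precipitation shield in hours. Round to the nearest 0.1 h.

Known phases: 30 × 1 = 30 mm.
Remaining depth = 65.2 − 30 = 35.2 mm.
Duration = 35.2 / 11 = 3.2 h.

duration ≈ 3.2 h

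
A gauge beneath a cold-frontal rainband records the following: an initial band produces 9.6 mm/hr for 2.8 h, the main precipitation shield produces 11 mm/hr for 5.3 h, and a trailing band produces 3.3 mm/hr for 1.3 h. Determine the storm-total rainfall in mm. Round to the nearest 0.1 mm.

total ≈ 89.5 mm

Total = Σ Rᵢ Δtᵢ = 9.6 × 2.8 + 11 × 5.3 + 3.3 × 1.3
      = 26.88 + 58.3 + 4.29 = 89.5 mm.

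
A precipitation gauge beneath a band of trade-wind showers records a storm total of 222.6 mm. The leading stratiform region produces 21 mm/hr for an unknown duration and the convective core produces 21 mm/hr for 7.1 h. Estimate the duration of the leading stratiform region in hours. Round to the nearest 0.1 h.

Known phases: 21 × 7.1 = 149.1 mm.
Remaining depth = 222.6 − 149.1 = 73.5 mm.
Duration = 73.5 / 21 = 3.5 h.

duration ≈ 3.5 h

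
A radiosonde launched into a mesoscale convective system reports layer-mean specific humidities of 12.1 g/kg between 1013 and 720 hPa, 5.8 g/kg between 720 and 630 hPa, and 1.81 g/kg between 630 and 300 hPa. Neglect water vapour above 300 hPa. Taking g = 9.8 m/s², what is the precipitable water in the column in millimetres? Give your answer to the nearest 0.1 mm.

Precipitable water is the column-integrated vapour mass per unit area: PW = (1/g) Σ q̄ Δp, with q in kg/kg and Δp in Pa (1 kg/m² of water = 1 mm).
Layer 1013–720 hPa: Δp = 293 hPa = 29300 Pa, q̄ = 0.0121 kg/kg → 0.0121 × 29300 / 9.8 = 36.18 mm
Layer 720–630 hPa: Δp = 90 hPa = 9000 Pa, q̄ = 0.0058 kg/kg → 0.0058 × 9000 / 9.8 = 5.33 mm
Layer 630–300 hPa: Δp = 330 hPa = 33000 Pa, q̄ = 0.00181 kg/kg → 0.00181 × 33000 / 9.8 = 6.09 mm
PW = 36.18 + 5.33 + 6.09 = 47.60 ≈ 47.6 mm.

PW ≈ 47.6 mm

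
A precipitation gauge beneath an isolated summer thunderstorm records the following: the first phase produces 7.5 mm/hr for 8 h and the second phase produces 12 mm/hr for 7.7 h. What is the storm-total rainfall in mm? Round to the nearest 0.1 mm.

total ≈ 152.4 mm

Total = Σ Rᵢ Δtᵢ = 7.5 × 8 + 12 × 7.7
      = 60 + 92.4 = 152.4 mm.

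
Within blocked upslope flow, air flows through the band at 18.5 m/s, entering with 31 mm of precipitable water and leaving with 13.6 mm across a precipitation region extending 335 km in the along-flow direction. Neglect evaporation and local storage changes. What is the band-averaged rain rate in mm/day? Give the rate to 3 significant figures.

Column moisture flux per unit crosswind length is F = V × PW.
Inflow: F_in = 18.5 × 31 = 573.5 mm·m/s
Outflow: F_out = 18.5 × 13.6 = 251.6 mm·m/s
Steady-state rate R = (F_in − F_out)/L = (573.5 − 251.6) / 335000 m = 9.609e-04 mm/s.
R = 9.609e-04 × 3600 × 24 = 83.0 mm/day.

R ≈ 83.0 mm/day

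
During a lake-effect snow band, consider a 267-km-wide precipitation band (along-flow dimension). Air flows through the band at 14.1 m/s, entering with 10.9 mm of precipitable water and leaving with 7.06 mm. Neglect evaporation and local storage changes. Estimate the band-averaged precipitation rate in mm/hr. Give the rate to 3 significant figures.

R ≈ 0.730 mm/hr

Column moisture flux per unit crosswind length is F = V × PW.
Inflow: F_in = 14.1 × 10.9 = 153.69 mm·m/s
Outflow: F_out = 14.1 × 7.06 = 99.546 mm·m/s
Steady-state rate R = (F_in − F_out)/L = (153.69 − 99.546) / 267000 m = 2.028e-04 mm/s.
R = 2.028e-04 × 3600 = 0.730 mm/hr.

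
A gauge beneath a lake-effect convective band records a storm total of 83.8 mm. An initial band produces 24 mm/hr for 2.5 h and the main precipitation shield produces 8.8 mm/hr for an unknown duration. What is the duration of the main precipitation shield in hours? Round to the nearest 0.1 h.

Known phases: 24 × 2.5 = 60 mm.
Remaining depth = 83.8 − 60 = 23.8 mm.
Duration = 23.8 / 8.8 = 2.7 h.

duration ≈ 2.7 h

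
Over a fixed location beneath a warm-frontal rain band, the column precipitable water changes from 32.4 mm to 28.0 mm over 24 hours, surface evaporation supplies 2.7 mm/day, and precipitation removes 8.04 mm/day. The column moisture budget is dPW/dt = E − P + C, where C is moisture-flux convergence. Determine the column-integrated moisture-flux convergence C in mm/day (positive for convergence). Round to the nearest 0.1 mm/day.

C ≈ 0.9 mm/day

dPW/dt = (28.0 − 32.4) mm / (24/24 day) = -4.400 mm/day.
C = dPW/dt − E + P = (-4.400) − 2.7 + 8.04 = 0.9 mm/day.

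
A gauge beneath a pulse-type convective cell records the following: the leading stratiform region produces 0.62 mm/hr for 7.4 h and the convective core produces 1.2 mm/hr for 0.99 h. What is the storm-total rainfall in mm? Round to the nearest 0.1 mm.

Total = Σ Rᵢ Δtᵢ = 0.62 × 7.4 + 1.2 × 0.99
      = 4.588 + 1.188 = 5.8 mm.

total ≈ 5.8 mm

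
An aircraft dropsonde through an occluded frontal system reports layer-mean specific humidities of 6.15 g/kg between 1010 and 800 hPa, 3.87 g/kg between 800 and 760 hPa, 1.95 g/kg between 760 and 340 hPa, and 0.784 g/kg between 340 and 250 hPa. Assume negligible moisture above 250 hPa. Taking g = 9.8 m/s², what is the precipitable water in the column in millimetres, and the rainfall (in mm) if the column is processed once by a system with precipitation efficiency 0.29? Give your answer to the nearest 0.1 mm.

Precipitable water is the column-integrated vapour mass per unit area: PW = (1/g) Σ q̄ Δp, with q in kg/kg and Δp in Pa (1 kg/m² of water = 1 mm).
Layer 1010–800 hPa: Δp = 210 hPa = 21000 Pa, q̄ = 0.00615 kg/kg → 0.00615 × 21000 / 9.8 = 13.18 mm
Layer 800–760 hPa: Δp = 40 hPa = 4000 Pa, q̄ = 0.00387 kg/kg → 0.00387 × 4000 / 9.8 = 1.58 mm
Layer 760–340 hPa: Δp = 420 hPa = 42000 Pa, q̄ = 0.00195 kg/kg → 0.00195 × 42000 / 9.8 = 8.36 mm
Layer 340–250 hPa: Δp = 90 hPa = 9000 Pa, q̄ = 0.000784 kg/kg → 0.000784 × 9000 / 9.8 = 0.72 mm
PW = 13.18 + 1.58 + 8.36 + 0.72 = 23.84 ≈ 23.8 mm.
Rainfall = ε × PW = 0.29 × 23.8 = 6.9 mm.

PW ≈ 23.8 mm; rainfall ≈ 6.9 mm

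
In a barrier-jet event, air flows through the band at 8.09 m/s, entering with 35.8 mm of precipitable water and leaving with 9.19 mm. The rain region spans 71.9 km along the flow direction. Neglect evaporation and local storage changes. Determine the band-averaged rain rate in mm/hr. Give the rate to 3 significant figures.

R ≈ 10.8 mm/hr

Column moisture flux per unit crosswind length is F = V × PW.
Inflow: F_in = 8.09 × 35.8 = 289.622 mm·m/s
Outflow: F_out = 8.09 × 9.19 = 74.3471 mm·m/s
Steady-state rate R = (F_in − F_out)/L = (289.622 − 74.3471) / 71900 m = 2.994e-03 mm/s.
R = 2.994e-03 × 3600 = 10.8 mm/hr.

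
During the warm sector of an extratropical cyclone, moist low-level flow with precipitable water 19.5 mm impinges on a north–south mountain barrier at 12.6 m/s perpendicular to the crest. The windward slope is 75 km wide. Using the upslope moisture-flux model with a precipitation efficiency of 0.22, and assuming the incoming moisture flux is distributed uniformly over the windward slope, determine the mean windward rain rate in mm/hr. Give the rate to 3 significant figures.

R ≈ 2.59 mm/hr

Incoming column moisture flux per unit ridge length: F = V × PW = 12.6 × 19.5 = 245.7 mm·m/s.
Spread over the 75 km slope with efficiency ε = 0.22: R = ε·F/W = 0.22 × 245.7 / 75000 m = 7.207e-04 mm/s.
R = 7.207e-04 × 3600 = 2.59 mm/hr.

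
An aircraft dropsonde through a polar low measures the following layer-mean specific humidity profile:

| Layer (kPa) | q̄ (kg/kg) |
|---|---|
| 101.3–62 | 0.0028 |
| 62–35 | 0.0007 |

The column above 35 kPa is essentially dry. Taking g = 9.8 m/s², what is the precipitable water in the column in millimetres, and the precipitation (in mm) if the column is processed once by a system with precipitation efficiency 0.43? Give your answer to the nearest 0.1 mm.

PW ≈ 13.2 mm; precipitation ≈ 5.7 mm

Precipitable water is the column-integrated vapour mass per unit area: PW = (1/g) Σ q̄ Δp, with q in kg/kg and Δp in Pa (1 kg/m² of water = 1 mm).
Layer 101.3–62 kPa: Δp = 393 hPa = 39300 Pa, q̄ = 0.0028 kg/kg → 0.0028 × 39300 / 9.8 = 11.23 mm
Layer 62–35 kPa: Δp = 270 hPa = 27000 Pa, q̄ = 0.0007 kg/kg → 0.0007 × 27000 / 9.8 = 1.93 mm
PW = 11.23 + 1.93 = 13.16 ≈ 13.2 mm.
Precipitation = ε × PW = 0.43 × 13.2 = 5.7 mm.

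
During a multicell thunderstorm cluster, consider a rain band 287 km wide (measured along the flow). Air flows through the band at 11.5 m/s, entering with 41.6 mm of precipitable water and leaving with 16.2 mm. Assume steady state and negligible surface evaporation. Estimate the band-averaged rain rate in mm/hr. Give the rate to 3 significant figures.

Column moisture flux per unit crosswind length is F = V × PW.
Inflow: F_in = 11.5 × 41.6 = 478.4 mm·m/s
Outflow: F_out = 11.5 × 16.2 = 186.3 mm·m/s
Steady-state rate R = (F_in − F_out)/L = (478.4 − 186.3) / 287000 m = 1.018e-03 mm/s.
R = 1.018e-03 × 3600 = 3.66 mm/hr.

R ≈ 3.66 mm/hr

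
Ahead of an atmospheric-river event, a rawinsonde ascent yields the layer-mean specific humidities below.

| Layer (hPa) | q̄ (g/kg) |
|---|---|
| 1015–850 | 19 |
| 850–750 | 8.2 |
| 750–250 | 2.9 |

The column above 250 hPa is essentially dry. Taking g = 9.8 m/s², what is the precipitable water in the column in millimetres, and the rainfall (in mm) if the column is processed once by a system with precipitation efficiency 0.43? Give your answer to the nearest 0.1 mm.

Precipitable water is the column-integrated vapour mass per unit area: PW = (1/g) Σ q̄ Δp, with q in kg/kg and Δp in Pa (1 kg/m² of water = 1 mm).
Layer 1015–850 hPa: Δp = 165 hPa = 16500 Pa, q̄ = 0.019 kg/kg → 0.019 × 16500 / 9.8 = 31.99 mm
Layer 850–750 hPa: Δp = 100 hPa = 10000 Pa, q̄ = 0.0082 kg/kg → 0.0082 × 10000 / 9.8 = 8.37 mm
Layer 750–250 hPa: Δp = 500 hPa = 50000 Pa, q̄ = 0.0029 kg/kg → 0.0029 × 50000 / 9.8 = 14.80 mm
PW = 31.99 + 8.37 + 14.80 = 55.16 ≈ 55.2 mm.
Rainfall = ε × PW = 0.43 × 55.2 = 23.7 mm.

PW ≈ 55.2 mm; rainfall ≈ 23.7 mm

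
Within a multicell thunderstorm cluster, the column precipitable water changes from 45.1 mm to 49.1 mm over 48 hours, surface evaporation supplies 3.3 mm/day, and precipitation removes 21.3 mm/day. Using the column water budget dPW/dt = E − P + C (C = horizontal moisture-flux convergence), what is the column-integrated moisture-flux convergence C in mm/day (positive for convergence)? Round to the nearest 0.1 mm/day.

C ≈ 20.0 mm/day

dPW/dt = (49.1 − 45.1) mm / (48/24 day) = +2.000 mm/day.
C = dPW/dt − E + P = (+2.000) − 3.3 + 21.3 = 20.0 mm/day.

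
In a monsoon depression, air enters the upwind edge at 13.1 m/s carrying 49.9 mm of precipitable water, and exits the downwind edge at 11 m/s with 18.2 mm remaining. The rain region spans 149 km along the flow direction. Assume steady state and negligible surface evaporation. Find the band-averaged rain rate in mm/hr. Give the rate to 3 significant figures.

Column moisture flux per unit crosswind length is F = V × PW.
Inflow: F_in = 13.1 × 49.9 = 653.69 mm·m/s
Outflow: F_out = 11 × 18.2 = 200.2 mm·m/s
Steady-state rate R = (F_in − F_out)/L = (653.69 − 200.2) / 149000 m = 3.044e-03 mm/s.
R = 3.044e-03 × 3600 = 11.0 mm/hr.

R ≈ 11.0 mm/hr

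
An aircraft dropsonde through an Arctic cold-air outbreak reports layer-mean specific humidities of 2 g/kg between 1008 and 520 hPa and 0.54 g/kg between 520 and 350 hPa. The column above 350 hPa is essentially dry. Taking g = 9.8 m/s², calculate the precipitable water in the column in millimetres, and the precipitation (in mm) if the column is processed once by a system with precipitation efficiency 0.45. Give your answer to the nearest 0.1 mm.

PW ≈ 10.9 mm; precipitation ≈ 4.9 mm

Precipitable water is the column-integrated vapour mass per unit area: PW = (1/g) Σ q̄ Δp, with q in kg/kg and Δp in Pa (1 kg/m² of water = 1 mm).
Layer 1008–520 hPa: Δp = 488 hPa = 48800 Pa, q̄ = 0.002 kg/kg → 0.002 × 48800 / 9.8 = 9.96 mm
Layer 520–350 hPa: Δp = 170 hPa = 17000 Pa, q̄ = 0.00054 kg/kg → 0.00054 × 17000 / 9.8 = 0.94 mm
PW = 9.96 + 0.94 = 10.90 ≈ 10.9 mm.
Precipitation = ε × PW = 0.45 × 10.9 = 4.9 mm.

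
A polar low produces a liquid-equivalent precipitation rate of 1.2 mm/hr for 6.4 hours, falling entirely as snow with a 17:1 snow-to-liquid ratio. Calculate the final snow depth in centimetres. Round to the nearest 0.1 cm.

snow depth ≈ 13.1 cm

Liquid-equivalent depth = 1.2 × 6.4 = 7.68 mm.
Snow depth = 7.68 mm × 17 = 130.56 mm = 13.1 cm.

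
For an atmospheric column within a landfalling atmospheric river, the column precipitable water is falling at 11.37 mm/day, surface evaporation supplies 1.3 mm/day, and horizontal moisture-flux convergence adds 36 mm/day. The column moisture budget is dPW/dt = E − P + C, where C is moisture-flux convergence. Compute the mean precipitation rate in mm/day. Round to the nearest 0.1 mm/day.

dPW/dt = -11.37 mm/day.
P = E + C − dPW/dt = 1.3 + (36) − (-11.37) = 48.7 mm/day.

P ≈ 48.7 mm/day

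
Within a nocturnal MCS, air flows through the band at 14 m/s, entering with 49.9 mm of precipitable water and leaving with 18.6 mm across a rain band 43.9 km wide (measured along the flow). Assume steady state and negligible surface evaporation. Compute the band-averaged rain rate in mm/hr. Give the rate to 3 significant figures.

Column moisture flux per unit crosswind length is F = V × PW.
Inflow: F_in = 14 × 49.9 = 698.6 mm·m/s
Outflow: F_out = 14 × 18.6 = 260.4 mm·m/s
Steady-state rate R = (F_in − F_out)/L = (698.6 − 260.4) / 43900 m = 9.982e-03 mm/s.
R = 9.982e-03 × 3600 = 35.9 mm/hr.

R ≈ 35.9 mm/hr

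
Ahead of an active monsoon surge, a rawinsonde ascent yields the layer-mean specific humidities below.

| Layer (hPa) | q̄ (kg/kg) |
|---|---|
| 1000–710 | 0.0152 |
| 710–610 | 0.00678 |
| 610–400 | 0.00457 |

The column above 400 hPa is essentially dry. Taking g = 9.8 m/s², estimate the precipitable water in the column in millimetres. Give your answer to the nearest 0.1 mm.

PW ≈ 61.7 mm

Precipitable water is the column-integrated vapour mass per unit area: PW = (1/g) Σ q̄ Δp, with q in kg/kg and Δp in Pa (1 kg/m² of water = 1 mm).
Layer 1000–710 hPa: Δp = 290 hPa = 29000 Pa, q̄ = 0.0152 kg/kg → 0.0152 × 29000 / 9.8 = 44.98 mm
Layer 710–610 hPa: Δp = 100 hPa = 10000 Pa, q̄ = 0.00678 kg/kg → 0.00678 × 10000 / 9.8 = 6.92 mm
Layer 610–400 hPa: Δp = 210 hPa = 21000 Pa, q̄ = 0.00457 kg/kg → 0.00457 × 21000 / 9.8 = 9.79 mm
PW = 44.98 + 6.92 + 9.79 = 61.69 ≈ 61.7 mm.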